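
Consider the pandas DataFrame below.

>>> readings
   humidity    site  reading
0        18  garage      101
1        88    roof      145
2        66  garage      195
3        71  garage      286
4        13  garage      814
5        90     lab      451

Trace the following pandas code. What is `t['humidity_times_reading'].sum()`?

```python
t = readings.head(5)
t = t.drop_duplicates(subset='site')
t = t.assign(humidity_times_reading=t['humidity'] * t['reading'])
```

take first 5 rows:
   humidity    site  reading
0        18  garage      101
1        88    roof      145
2        66  garage      195
3        71  garage      286
4        13  garage      814
drop duplicate site (keep=first):
   humidity    site  reading
0        18  garage      101
1        88    roof      145
add column humidity_times_reading = t['humidity'] * t['reading']:
   humidity    site  reading  humidity_times_reading
0        18  garage      101                    1818
1        88    roof      145                   12760

14578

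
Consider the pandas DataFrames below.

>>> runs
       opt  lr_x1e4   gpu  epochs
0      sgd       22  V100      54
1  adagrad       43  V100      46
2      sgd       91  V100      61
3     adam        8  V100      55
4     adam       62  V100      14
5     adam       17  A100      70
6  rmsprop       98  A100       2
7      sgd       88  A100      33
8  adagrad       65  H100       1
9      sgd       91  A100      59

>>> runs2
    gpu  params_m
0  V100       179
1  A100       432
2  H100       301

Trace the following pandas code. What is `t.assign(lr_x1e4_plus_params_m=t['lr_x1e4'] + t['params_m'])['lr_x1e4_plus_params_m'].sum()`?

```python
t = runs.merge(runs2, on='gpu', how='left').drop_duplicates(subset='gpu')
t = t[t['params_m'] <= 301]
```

merge on 'gpu' (how='left') → 10 rows:
       opt  lr_x1e4   gpu  epochs  params_m
0      sgd       22  V100      54       179
1  adagrad       43  V100      46       179
2      sgd       91  V100      61       179
3     adam        8  V100      55       179
4     adam       62  V100      14       179
5     adam       17  A100      70       432
6  rmsprop       98  A100       2       432
7      sgd       88  A100      33       432
8  adagrad       65  H100       1       301
9      sgd       91  A100      59       432
drop duplicate gpu (keep=first):
       opt  lr_x1e4   gpu  epochs  params_m
0      sgd       22  V100      54       179
5     adam       17  A100      70       432
8  adagrad       65  H100       1       301
filter rows where params_m <= 301:
       opt  lr_x1e4   gpu  epochs  params_m
0      sgd       22  V100      54       179
8  adagrad       65  H100       1       301
add column lr_x1e4_plus_params_m = t['lr_x1e4'] + t['params_m']:
       opt  lr_x1e4   gpu  epochs  params_m  lr_x1e4_plus_params_m
0      sgd       22  V100      54       179                    201
8  adagrad       65  H100       1       301                    366
The sum of column 'lr_x1e4_plus_params_m' is 567.

567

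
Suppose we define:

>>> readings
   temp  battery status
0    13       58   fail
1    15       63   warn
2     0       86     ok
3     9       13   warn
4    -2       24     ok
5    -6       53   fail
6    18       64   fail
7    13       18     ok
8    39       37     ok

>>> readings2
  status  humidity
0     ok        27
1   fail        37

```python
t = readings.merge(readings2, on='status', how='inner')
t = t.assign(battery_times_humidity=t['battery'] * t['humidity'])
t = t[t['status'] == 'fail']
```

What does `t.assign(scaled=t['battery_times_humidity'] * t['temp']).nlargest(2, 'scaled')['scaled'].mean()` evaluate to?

35261.0

merge on 'status' (how='inner') → 7 rows:
   temp  battery status  humidity
0    13       58   fail        37
1     0       86     ok        27
2    -2       24     ok        27
3    -6       53   fail        37
4    18       64   fail        37
5    13       18     ok        27
6    39       37     ok        27
add column battery_times_humidity = t['battery'] * t['humidity']:
   temp  battery status  humidity  battery_times_humidity
0    13       58   fail        37                    2146
1     0       86     ok        27                    2322
2    -2       24     ok        27                     648
3    -6       53   fail        37                    1961
4    18       64   fail        37                    2368
5    13       18     ok        27                     486
6    39       37     ok        27                     999
filter rows where status == 'fail':
   temp  battery status  humidity  battery_times_humidity
0    13       58   fail        37                    2146
3    -6       53   fail        37                    1961
4    18       64   fail        37                    2368
add column scaled = t['battery_times_humidity'] * t['temp']:
   temp  battery status  humidity  battery_times_humidity  scaled
0    13       58   fail        37                    2146   27898
3    -6       53   fail        37                    1961  -11766
4    18       64   fail        37                    2368   42624
take 2 rows with largest scaled:
   temp  battery status  humidity  battery_times_humidity  scaled
4    18       64   fail        37                    2368   42624
0    13       58   fail        37                    2146   27898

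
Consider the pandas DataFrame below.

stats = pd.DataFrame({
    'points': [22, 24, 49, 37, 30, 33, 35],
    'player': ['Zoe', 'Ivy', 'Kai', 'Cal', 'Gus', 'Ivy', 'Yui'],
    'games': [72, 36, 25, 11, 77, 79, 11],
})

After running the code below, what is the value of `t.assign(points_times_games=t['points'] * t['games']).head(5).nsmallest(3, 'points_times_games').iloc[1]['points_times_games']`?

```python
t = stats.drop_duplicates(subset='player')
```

drop duplicate player (keep=first):
   points player  games
0      22    Zoe     72
1      24    Ivy     36
2      49    Kai     25
3      37    Cal     11
4      30    Gus     77
6      35    Yui     11
add column points_times_games = t['points'] * t['games']:
   points player  games  points_times_games
0      22    Zoe     72                1584
1      24    Ivy     36                 864
2      49    Kai     25                1225
3      37    Cal     11                 407
4      30    Gus     77                2310
6      35    Yui     11                 385
take first 5 rows:
   points player  games  points_times_games
0      22    Zoe     72                1584
1      24    Ivy     36                 864
2      49    Kai     25                1225
3      37    Cal     11                 407
4      30    Gus     77                2310
take 3 rows with smallest points_times_games:
   points player  games  points_times_games
3      37    Cal     11                 407
1      24    Ivy     36                 864
2      49    Kai     25                1225
The value at position 1, column 'points_times_games' is 864.

864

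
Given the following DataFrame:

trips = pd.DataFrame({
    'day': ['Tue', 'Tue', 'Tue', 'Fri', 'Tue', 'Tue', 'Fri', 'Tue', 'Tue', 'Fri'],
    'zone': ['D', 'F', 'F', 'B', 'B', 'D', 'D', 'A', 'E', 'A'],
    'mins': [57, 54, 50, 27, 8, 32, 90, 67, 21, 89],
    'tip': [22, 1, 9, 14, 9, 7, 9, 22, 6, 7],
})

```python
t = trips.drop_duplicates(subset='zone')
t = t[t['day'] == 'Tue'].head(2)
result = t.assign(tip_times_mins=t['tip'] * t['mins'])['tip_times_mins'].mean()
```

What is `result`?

drop duplicate zone (keep=first):
   day zone  mins  tip
0  Tue    D    57   22
1  Tue    F    54    1
3  Fri    B    27   14
7  Tue    A    67   22
8  Tue    E    21    6
filter rows where day == 'Tue':
   day zone  mins  tip
0  Tue    D    57   22
1  Tue    F    54    1
7  Tue    A    67   22
8  Tue    E    21    6
take first 2 rows:
   day zone  mins  tip
0  Tue    D    57   22
1  Tue    F    54    1
add column tip_times_mins = t['tip'] * t['mins']:
   day zone  mins  tip  tip_times_mins
0  Tue    D    57   22            1254
1  Tue    F    54    1              54
Reading off the mean of column 'tip_times_mins', we get 654.0.

654.0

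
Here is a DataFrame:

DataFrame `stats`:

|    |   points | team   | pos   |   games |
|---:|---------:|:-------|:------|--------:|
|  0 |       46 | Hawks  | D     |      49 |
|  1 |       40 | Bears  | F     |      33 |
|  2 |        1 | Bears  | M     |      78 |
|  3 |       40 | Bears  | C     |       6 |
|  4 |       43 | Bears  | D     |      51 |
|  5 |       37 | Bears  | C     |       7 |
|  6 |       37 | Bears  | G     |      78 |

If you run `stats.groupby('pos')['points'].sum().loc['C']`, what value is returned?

77

group by pos, sum of points:
pos
C    77
D    89
F    40
G    37
M     1
Name: points, dtype: int64
Then the value at index 'C': 77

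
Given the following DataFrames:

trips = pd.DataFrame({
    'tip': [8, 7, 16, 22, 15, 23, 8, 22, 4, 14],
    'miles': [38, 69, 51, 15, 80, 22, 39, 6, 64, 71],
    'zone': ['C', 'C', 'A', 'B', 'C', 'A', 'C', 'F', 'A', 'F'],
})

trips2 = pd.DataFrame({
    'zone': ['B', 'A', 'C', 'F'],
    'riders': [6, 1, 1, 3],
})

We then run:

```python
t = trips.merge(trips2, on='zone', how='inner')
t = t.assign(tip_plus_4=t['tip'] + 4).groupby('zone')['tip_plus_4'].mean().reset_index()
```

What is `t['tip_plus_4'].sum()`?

merge on 'zone' (how='inner') → 10 rows:
   tip  miles zone  riders
0    8     38    C       1
1    7     69    C       1
2   16     51    A       1
3   22     15    B       6
4   15     80    C       1
5   23     22    A       1
6    8     39    C       1
7   22      6    F       3
8    4     64    A       1
9   14     71    F       3
add column tip_plus_4 = t['tip'] + 4:
   tip  miles zone  riders  tip_plus_4
0    8     38    C       1          12
1    7     69    C       1          11
2   16     51    A       1          20
3   22     15    B       6          26
4   15     80    C       1          19
5   23     22    A       1          27
6    8     39    C       1          12
7   22      6    F       3          26
8    4     64    A       1           8
9   14     71    F       3          18
group by zone, mean of tip_plus_4:
zone
A    18.333333
B    26.000000
C    13.500000
F    22.000000
Name: tip_plus_4, dtype: float64
reset_index():
  zone  tip_plus_4
0    A   18.333333
1    B   26.000000
2    C   13.500000
3    F   22.000000
Hence 79.8333333333.

79.8333333333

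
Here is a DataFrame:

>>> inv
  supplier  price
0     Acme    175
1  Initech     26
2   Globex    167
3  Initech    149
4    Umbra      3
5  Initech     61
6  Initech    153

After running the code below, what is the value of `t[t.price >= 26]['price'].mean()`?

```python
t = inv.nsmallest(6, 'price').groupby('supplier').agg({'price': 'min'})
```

96.5

take 6 rows with smallest price:
  supplier  price
4    Umbra      3
1  Initech     26
5  Initech     61
3  Initech    149
6  Initech    153
2   Globex    167
group by supplier, min of price:
          price
supplier       
Globex      167
Initech      26
Umbra         3
filter rows where price >= 26:
          price
supplier       
Globex      167
Initech      26
Finally, mean of column 'price' = 96.5.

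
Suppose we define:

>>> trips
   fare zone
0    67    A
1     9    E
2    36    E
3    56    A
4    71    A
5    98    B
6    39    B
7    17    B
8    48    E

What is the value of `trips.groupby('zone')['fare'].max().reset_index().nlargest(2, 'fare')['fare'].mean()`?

group by zone, max of fare:
zone
A    71
B    98
E    48
Name: fare, dtype: int64
reset_index():
  zone  fare
0    A    71
1    B    98
2    E    48
take 2 rows with largest fare:
  zone  fare
1    B    98
0    A    71
Hence 84.5.

84.5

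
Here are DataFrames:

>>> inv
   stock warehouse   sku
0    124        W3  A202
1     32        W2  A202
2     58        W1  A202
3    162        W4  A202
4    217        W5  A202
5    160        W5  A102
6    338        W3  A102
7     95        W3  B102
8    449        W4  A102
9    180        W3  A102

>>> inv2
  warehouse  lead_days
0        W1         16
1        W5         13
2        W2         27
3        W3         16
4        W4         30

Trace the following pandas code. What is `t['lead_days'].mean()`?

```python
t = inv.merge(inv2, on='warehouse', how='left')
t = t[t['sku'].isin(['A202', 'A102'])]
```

19.6666666667

merge on 'warehouse' (how='left') → 10 rows:
   stock warehouse   sku  lead_days
0    124        W3  A202         16
1     32        W2  A202         27
2     58        W1  A202         16
3    162        W4  A202         30
4    217        W5  A202         13
5    160        W5  A102         13
6    338        W3  A102         16
7     95        W3  B102         16
8    449        W4  A102         30
9    180        W3  A102         16
filter rows where sku in ['A202', 'A102']:
   stock warehouse   sku  lead_days
0    124        W3  A202         16
1     32        W2  A202         27
2     58        W1  A202         16
3    162        W4  A202         30
4    217        W5  A202         13
5    160        W5  A102         13
6    338        W3  A102         16
8    449        W4  A102         30
9    180        W3  A102         16
mean of column 'lead_days' → 19.6666666667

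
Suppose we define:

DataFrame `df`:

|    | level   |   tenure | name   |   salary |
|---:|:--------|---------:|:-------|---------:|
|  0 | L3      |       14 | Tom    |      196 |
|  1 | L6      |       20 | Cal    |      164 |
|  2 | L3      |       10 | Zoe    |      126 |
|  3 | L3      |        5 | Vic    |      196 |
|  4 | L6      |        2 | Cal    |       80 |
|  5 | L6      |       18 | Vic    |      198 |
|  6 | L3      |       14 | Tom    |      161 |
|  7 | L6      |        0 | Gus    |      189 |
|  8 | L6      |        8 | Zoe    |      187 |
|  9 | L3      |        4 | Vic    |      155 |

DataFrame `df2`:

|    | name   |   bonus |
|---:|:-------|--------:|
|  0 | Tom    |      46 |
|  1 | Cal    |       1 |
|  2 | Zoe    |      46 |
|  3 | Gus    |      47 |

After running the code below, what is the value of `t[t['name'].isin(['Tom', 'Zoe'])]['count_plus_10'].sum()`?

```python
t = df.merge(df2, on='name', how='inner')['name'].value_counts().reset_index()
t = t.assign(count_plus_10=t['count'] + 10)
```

24

merge on 'name' (how='inner') → 7 rows:
  level  tenure name  salary  bonus
0    L3      14  Tom     196     46
1    L6      20  Cal     164      1
2    L3      10  Zoe     126     46
3    L6       2  Cal      80      1
4    L3      14  Tom     161     46
5    L6       0  Gus     189     47
6    L6       8  Zoe     187     46
value_counts of name:
name
Tom    2
Cal    2
Zoe    2
Gus    1
Name: count, dtype: int64
reset_index():
  name  count
0  Tom      2
1  Cal      2
2  Zoe      2
3  Gus      1
add column count_plus_10 = t['count'] + 10:
  name  count  count_plus_10
0  Tom      2             12
1  Cal      2             12
2  Zoe      2             12
3  Gus      1             11
filter rows where name in ['Tom', 'Zoe']:
  name  count  count_plus_10
0  Tom      2             12
2  Zoe      2             12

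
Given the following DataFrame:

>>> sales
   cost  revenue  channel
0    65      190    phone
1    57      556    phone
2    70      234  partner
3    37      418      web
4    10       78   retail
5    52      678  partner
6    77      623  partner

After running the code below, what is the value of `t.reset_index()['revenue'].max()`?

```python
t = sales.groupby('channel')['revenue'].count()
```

group by channel, count of revenue:
channel
partner    3
phone      2
retail     1
web        1
Name: revenue, dtype: int64
reset_index():
   channel  revenue
0  partner        3
1    phone        2
2   retail        1
3      web        1
The max of column 'revenue' is 3.

3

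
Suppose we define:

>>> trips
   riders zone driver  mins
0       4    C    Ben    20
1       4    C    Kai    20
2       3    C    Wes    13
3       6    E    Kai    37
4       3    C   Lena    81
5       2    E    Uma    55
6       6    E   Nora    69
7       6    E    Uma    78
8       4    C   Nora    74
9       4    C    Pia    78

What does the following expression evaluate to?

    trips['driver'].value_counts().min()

value_counts of driver:
driver
Kai     2
Uma     2
Nora    2
Ben     1
Wes     1
Lena    1
Pia     1
Name: count, dtype: int64

1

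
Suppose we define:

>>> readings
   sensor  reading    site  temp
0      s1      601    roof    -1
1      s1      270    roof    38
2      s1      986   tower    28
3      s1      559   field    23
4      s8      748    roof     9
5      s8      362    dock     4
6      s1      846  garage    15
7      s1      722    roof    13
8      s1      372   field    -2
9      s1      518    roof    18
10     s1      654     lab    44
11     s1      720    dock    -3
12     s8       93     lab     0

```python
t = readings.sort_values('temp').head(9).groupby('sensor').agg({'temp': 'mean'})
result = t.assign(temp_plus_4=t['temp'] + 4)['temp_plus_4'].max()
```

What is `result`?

10.6666666667

sort by temp:
   sensor  reading    site  temp
11     s1      720    dock    -3
8      s1      372   field    -2
0      s1      601    roof    -1
12     s8       93     lab     0
5      s8      362    dock     4
4      s8      748    roof     9
7      s1      722    roof    13
6      s1      846  garage    15
9      s1      518    roof    18
3      s1      559   field    23
2      s1      986   tower    28
1      s1      270    roof    38
10     s1      654     lab    44
take first 9 rows:
   sensor  reading    site  temp
11     s1      720    dock    -3
8      s1      372   field    -2
0      s1      601    roof    -1
12     s8       93     lab     0
5      s8      362    dock     4
4      s8      748    roof     9
7      s1      722    roof    13
6      s1      846  garage    15
9      s1      518    roof    18
group by sensor, mean of temp:
            temp
sensor          
s1      6.666667
s8      4.333333
add column temp_plus_4 = t['temp'] + 4:
            temp  temp_plus_4
sensor                       
s1      6.666667    10.666667
s8      4.333333     8.333333
So max() = 10.6666666667.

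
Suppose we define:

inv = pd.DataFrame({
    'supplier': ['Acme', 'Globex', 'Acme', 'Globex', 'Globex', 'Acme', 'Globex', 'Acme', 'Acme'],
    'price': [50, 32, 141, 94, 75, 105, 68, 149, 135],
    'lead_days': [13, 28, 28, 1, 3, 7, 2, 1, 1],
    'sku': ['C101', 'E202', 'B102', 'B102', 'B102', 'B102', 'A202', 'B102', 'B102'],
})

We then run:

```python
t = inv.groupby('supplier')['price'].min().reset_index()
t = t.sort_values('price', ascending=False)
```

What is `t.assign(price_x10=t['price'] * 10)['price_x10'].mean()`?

group by supplier, min of price:
supplier
Acme      50
Globex    32
Name: price, dtype: int64
reset_index():
  supplier  price
0     Acme     50
1   Globex     32
sort by price descending:
  supplier  price
0     Acme     50
1   Globex     32
add column price_x10 = t['price'] * 10:
  supplier  price  price_x10
0     Acme     50        500
1   Globex     32        320
So mean() = 410.0.

410.0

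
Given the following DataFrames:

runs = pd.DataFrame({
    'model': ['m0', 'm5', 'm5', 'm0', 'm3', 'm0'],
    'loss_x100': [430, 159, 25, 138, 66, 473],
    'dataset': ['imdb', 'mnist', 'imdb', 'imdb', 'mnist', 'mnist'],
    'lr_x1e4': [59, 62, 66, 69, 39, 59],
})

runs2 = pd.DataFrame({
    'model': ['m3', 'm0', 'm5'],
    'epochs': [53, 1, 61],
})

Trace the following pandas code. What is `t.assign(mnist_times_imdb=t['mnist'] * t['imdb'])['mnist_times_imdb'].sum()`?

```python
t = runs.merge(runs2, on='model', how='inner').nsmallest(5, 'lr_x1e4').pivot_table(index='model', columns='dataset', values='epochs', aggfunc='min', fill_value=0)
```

3722

merge on 'model' (how='inner') → 6 rows:
  model  loss_x100 dataset  lr_x1e4  epochs
0    m0        430    imdb       59       1
1    m5        159   mnist       62      61
2    m5         25    imdb       66      61
3    m0        138    imdb       69       1
4    m3         66   mnist       39      53
5    m0        473   mnist       59       1
take 5 rows with smallest lr_x1e4:
  model  loss_x100 dataset  lr_x1e4  epochs
4    m3         66   mnist       39      53
0    m0        430    imdb       59       1
5    m0        473   mnist       59       1
1    m5        159   mnist       62      61
2    m5         25    imdb       66      61
pivot: rows=model, cols=dataset, min(epochs):
dataset  imdb  mnist
model               
m0          1      1
m3          0     53
m5         61     61
add column mnist_times_imdb = t['mnist'] * t['imdb']:
dataset  imdb  mnist  mnist_times_imdb
model                                 
m0          1      1                 1
m3          0     53                 0
m5         61     61              3721
Taking the sum of column 'mnist_times_imdb' gives 3722.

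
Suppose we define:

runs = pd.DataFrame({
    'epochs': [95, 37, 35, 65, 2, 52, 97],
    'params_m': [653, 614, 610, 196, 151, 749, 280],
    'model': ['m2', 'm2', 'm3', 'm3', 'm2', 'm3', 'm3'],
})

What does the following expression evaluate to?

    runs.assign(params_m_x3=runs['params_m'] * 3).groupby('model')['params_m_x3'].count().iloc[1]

add column params_m_x3 = runs['params_m'] * 3:
   epochs  params_m model  params_m_x3
0      95       653    m2         1959
1      37       614    m2         1842
2      35       610    m3         1830
3      65       196    m3          588
4       2       151    m2          453
5      52       749    m3         2247
6      97       280    m3          840
group by model, count of params_m_x3:
model
m2    3
m3    4
Name: params_m_x3, dtype: int64
value at position 1 → 4

4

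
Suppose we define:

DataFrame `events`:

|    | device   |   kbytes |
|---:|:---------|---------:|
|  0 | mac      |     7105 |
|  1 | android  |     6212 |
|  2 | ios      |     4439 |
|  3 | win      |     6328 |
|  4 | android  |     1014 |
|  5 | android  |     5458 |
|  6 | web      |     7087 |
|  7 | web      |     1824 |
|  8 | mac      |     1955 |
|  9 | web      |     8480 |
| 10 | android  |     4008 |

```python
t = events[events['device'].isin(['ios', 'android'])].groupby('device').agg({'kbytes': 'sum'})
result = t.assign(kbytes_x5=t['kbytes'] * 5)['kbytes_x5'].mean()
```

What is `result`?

52827.5

filter rows where device in ['ios', 'android']:
     device  kbytes
1   android    6212
2       ios    4439
4   android    1014
5   android    5458
10  android    4008
group by device, sum of kbytes:
         kbytes
device         
android   16692
ios        4439
add column kbytes_x5 = t['kbytes'] * 5:
         kbytes  kbytes_x5
device                    
android   16692      83460
ios        4439      22195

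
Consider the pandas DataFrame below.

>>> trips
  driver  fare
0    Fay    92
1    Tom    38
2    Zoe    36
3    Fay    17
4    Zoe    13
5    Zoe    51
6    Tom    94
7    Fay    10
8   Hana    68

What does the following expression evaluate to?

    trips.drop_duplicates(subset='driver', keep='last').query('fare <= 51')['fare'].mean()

drop duplicate driver (keep=last):
  driver  fare
5    Zoe    51
6    Tom    94
7    Fay    10
8   Hana    68
filter rows where fare <= 51:
  driver  fare
5    Zoe    51
7    Fay    10
Then the mean of column 'fare': 30.5

30.5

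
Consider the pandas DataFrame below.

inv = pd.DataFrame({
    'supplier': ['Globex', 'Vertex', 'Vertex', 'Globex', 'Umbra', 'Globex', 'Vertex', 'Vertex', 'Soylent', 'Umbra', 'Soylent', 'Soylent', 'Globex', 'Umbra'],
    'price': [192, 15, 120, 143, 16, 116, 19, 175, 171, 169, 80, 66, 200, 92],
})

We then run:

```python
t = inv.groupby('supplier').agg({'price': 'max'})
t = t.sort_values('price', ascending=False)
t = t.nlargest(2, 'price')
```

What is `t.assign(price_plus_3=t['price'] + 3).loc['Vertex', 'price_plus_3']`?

group by supplier, max of price:
          price
supplier       
Globex      200
Soylent     171
Umbra       169
Vertex      175
sort by price descending:
          price
supplier       
Globex      200
Vertex      175
Soylent     171
Umbra       169
take 2 rows with largest price:
          price
supplier       
Globex      200
Vertex      175
add column price_plus_3 = t['price'] + 3:
          price  price_plus_3
supplier                     
Globex      200           203
Vertex      175           178
So loc['Vertex', 'price_plus_3'] = 178.

178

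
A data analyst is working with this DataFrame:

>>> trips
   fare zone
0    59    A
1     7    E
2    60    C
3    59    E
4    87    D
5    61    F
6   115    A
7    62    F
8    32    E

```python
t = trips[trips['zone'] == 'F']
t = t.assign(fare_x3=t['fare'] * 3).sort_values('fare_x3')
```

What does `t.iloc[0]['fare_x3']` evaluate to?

filter rows where zone == 'F':
   fare zone
5    61    F
7    62    F
add column fare_x3 = t['fare'] * 3:
   fare zone  fare_x3
5    61    F      183
7    62    F      186
sort by fare_x3:
   fare zone  fare_x3
5    61    F      183
7    62    F      186
So iloc[0]['fare_x3'] = 183.

183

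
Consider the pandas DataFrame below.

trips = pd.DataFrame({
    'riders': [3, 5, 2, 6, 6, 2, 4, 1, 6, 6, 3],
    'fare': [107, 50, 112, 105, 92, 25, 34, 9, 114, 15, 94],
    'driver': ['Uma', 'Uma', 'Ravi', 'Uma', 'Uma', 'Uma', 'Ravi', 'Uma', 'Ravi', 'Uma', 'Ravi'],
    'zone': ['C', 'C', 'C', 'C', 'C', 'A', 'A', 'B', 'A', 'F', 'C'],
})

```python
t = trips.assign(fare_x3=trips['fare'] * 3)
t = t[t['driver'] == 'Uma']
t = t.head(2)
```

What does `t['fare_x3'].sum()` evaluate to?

add column fare_x3 = trips['fare'] * 3:
    riders  fare driver zone  fare_x3
0        3   107    Uma    C      321
1        5    50    Uma    C      150
2        2   112   Ravi    C      336
3        6   105    Uma    C      315
4        6    92    Uma    C      276
5        2    25    Uma    A       75
6        4    34   Ravi    A      102
7        1     9    Uma    B       27
8        6   114   Ravi    A      342
9        6    15    Uma    F       45
10       3    94   Ravi    C      282
filter rows where driver == 'Uma':
   riders  fare driver zone  fare_x3
0       3   107    Uma    C      321
1       5    50    Uma    C      150
3       6   105    Uma    C      315
4       6    92    Uma    C      276
5       2    25    Uma    A       75
7       1     9    Uma    B       27
9       6    15    Uma    F       45
take first 2 rows:
   riders  fare driver zone  fare_x3
0       3   107    Uma    C      321
1       5    50    Uma    C      150

471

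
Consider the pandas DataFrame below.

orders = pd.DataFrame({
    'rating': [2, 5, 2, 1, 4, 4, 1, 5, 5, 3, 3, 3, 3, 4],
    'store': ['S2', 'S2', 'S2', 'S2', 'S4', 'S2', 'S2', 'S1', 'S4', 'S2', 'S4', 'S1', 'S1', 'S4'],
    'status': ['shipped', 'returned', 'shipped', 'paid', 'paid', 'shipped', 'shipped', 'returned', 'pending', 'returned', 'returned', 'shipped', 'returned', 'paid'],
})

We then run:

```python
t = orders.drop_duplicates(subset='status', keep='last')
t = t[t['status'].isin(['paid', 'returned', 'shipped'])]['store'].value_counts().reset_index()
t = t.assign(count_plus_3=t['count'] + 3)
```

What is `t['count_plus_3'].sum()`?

drop duplicate status (keep=last):
    rating store    status
8        5    S4   pending
11       3    S1   shipped
12       3    S1  returned
13       4    S4      paid
filter rows where status in ['paid', 'returned', 'shipped']:
    rating store    status
11       3    S1   shipped
12       3    S1  returned
13       4    S4      paid
value_counts of store:
store
S1    2
S4    1
Name: count, dtype: int64
reset_index():
  store  count
0    S1      2
1    S4      1
add column count_plus_3 = t['count'] + 3:
  store  count  count_plus_3
0    S1      2             5
1    S4      1             4

9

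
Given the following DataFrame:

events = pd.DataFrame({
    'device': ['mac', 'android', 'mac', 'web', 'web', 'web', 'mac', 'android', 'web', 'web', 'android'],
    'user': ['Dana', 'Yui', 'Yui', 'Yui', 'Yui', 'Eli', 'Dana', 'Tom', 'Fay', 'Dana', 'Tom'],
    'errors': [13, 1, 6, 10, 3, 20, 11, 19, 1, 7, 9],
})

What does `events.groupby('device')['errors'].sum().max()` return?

41

group by device, sum of errors:
device
android    29
mac        30
web        41
Name: errors, dtype: int64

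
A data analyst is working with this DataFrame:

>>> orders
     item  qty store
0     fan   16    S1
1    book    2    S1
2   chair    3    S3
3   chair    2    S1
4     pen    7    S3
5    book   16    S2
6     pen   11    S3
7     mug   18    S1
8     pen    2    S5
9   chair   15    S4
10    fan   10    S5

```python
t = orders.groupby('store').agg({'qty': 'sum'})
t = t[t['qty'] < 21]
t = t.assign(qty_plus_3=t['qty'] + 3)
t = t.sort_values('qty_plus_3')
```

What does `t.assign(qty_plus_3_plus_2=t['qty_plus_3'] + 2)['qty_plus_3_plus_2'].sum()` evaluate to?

58

group by store, sum of qty:
       qty
store     
S1      38
S2      16
S3      21
S4      15
S5      12
filter rows where qty < 21:
       qty
store     
S2      16
S4      15
S5      12
add column qty_plus_3 = t['qty'] + 3:
       qty  qty_plus_3
store                 
S2      16          19
S4      15          18
S5      12          15
sort by qty_plus_3:
       qty  qty_plus_3
store                 
S5      12          15
S4      15          18
S2      16          19
add column qty_plus_3_plus_2 = t['qty_plus_3'] + 2:
       qty  qty_plus_3  qty_plus_3_plus_2
store                                    
S5      12          15                 17
S4      15          18                 20
S2      16          19                 21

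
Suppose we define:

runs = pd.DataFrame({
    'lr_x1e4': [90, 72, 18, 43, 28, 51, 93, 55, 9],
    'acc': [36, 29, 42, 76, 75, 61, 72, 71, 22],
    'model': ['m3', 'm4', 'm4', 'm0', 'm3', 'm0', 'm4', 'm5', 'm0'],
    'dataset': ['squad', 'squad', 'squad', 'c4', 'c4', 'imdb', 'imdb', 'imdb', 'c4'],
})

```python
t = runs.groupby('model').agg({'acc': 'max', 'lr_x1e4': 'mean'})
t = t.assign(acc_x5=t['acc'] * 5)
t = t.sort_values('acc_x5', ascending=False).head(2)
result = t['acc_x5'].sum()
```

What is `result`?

755

group by model: max(acc), mean(lr_x1e4):
       acc    lr_x1e4
model                
m0      76  34.333333
m3      75  59.000000
m4      72  61.000000
m5      71  55.000000
add column acc_x5 = t['acc'] * 5:
       acc    lr_x1e4  acc_x5
model                        
m0      76  34.333333     380
m3      75  59.000000     375
m4      72  61.000000     360
m5      71  55.000000     355
sort by acc_x5 descending:
       acc    lr_x1e4  acc_x5
model                        
m0      76  34.333333     380
m3      75  59.000000     375
m4      72  61.000000     360
m5      71  55.000000     355
take first 2 rows:
       acc    lr_x1e4  acc_x5
model                        
m0      76  34.333333     380
m3      75  59.000000     375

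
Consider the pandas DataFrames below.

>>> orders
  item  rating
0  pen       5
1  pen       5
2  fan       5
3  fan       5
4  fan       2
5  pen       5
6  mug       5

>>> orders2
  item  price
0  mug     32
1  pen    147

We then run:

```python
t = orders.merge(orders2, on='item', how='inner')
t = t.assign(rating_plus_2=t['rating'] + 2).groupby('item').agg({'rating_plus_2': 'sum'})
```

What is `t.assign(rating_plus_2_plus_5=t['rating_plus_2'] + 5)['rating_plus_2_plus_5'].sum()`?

merge on 'item' (how='inner') → 4 rows:
  item  rating  price
0  pen       5    147
1  pen       5    147
2  pen       5    147
3  mug       5     32
add column rating_plus_2 = t['rating'] + 2:
  item  rating  price  rating_plus_2
0  pen       5    147              7
1  pen       5    147              7
2  pen       5    147              7
3  mug       5     32              7
group by item, sum of rating_plus_2:
      rating_plus_2
item               
mug               7
pen              21
add column rating_plus_2_plus_5 = t['rating_plus_2'] + 5:
      rating_plus_2  rating_plus_2_plus_5
item                                     
mug               7                    12
pen              21                    26

38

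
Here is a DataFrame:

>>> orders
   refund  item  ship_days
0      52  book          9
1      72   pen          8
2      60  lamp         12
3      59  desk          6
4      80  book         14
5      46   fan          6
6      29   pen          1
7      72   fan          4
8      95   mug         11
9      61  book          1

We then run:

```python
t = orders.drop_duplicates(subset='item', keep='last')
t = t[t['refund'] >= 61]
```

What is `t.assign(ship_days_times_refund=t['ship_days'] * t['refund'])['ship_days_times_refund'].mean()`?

drop duplicate item (keep=last):
   refund  item  ship_days
2      60  lamp         12
3      59  desk          6
6      29   pen          1
7      72   fan          4
8      95   mug         11
9      61  book          1
filter rows where refund >= 61:
   refund  item  ship_days
7      72   fan          4
8      95   mug         11
9      61  book          1
add column ship_days_times_refund = t['ship_days'] * t['refund']:
   refund  item  ship_days  ship_days_times_refund
7      72   fan          4                     288
8      95   mug         11                    1045
9      61  book          1                      61
Hence 464.666666667.

464.666666667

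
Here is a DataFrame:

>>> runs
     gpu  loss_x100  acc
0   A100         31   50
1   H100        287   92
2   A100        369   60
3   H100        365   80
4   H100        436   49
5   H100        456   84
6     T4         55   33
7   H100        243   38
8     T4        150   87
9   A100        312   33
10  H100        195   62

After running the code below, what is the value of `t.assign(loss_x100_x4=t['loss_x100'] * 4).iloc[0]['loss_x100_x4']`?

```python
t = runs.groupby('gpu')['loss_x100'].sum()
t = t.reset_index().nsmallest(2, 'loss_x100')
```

820

group by gpu, sum of loss_x100:
gpu
A100     712
H100    1982
T4       205
Name: loss_x100, dtype: int64
reset_index():
    gpu  loss_x100
0  A100        712
1  H100       1982
2    T4        205
take 2 rows with smallest loss_x100:
    gpu  loss_x100
2    T4        205
0  A100        712
add column loss_x100_x4 = t['loss_x100'] * 4:
    gpu  loss_x100  loss_x100_x4
2    T4        205           820
0  A100        712          2848
The value at position 0, column 'loss_x100_x4' is 820.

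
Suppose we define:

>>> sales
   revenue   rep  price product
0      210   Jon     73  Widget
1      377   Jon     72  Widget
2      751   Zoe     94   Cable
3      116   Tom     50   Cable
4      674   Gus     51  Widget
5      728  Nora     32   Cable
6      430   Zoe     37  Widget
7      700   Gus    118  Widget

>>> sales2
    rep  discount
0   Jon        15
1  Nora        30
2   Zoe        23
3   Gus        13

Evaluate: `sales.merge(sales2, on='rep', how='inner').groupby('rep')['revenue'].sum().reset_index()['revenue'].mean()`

967.5

merge on 'rep' (how='inner') → 7 rows:
   revenue   rep  price product  discount
0      210   Jon     73  Widget        15
1      377   Jon     72  Widget        15
2      751   Zoe     94   Cable        23
3      674   Gus     51  Widget        13
4      728  Nora     32   Cable        30
5      430   Zoe     37  Widget        23
6      700   Gus    118  Widget        13
group by rep, sum of revenue:
rep
Gus     1374
Jon      587
Nora     728
Zoe     1181
Name: revenue, dtype: int64
reset_index():
    rep  revenue
0   Gus     1374
1   Jon      587
2  Nora      728
3   Zoe     1181
Taking the mean of column 'revenue' gives 967.5.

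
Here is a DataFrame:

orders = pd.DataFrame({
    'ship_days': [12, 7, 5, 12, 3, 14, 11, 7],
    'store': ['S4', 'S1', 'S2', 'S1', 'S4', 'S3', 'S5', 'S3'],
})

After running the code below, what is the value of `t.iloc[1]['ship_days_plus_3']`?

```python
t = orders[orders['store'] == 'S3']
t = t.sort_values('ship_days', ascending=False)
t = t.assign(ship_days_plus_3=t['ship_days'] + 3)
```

10

filter rows where store == 'S3':
   ship_days store
5         14    S3
7          7    S3
sort by ship_days descending:
   ship_days store
5         14    S3
7          7    S3
add column ship_days_plus_3 = t['ship_days'] + 3:
   ship_days store  ship_days_plus_3
5         14    S3                17
7          7    S3                10
Finally, value at position 1, column 'ship_days_plus_3' = 10.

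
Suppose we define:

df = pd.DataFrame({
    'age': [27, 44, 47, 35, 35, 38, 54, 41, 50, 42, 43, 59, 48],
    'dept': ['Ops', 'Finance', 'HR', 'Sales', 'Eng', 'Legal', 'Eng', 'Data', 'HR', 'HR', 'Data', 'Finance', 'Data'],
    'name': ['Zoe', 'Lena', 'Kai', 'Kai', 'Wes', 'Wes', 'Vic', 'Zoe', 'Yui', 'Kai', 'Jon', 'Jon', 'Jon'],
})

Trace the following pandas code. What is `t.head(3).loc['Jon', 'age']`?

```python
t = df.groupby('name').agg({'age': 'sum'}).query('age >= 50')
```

150

group by name, sum of age:
      age
name     
Jon   150
Kai   124
Lena   44
Vic    54
Wes    73
Yui    50
Zoe    68
filter rows where age >= 50:
      age
name     
Jon   150
Kai   124
Vic    54
Wes    73
Yui    50
Zoe    68
take first 3 rows:
      age
name     
Jon   150
Kai   124
Vic    54
The value at row 'Jon', column 'age' is 150.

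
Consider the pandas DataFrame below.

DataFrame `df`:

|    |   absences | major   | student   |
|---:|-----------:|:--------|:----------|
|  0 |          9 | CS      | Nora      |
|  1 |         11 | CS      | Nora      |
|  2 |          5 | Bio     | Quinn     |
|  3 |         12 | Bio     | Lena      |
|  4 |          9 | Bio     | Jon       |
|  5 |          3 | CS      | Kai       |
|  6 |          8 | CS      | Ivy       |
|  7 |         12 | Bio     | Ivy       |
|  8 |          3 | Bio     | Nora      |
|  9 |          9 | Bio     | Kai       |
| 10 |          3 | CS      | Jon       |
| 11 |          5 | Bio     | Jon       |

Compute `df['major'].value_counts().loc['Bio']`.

value_counts of major:
major
Bio    7
CS     5
Name: count, dtype: int64

7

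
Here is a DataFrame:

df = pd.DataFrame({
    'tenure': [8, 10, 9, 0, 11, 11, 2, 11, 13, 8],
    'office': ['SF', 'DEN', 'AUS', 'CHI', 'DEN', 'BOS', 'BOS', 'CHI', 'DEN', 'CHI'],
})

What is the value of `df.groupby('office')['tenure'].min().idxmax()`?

group by office, min of tenure:
office
AUS     9
BOS     2
CHI     0
DEN    10
SF      8
Name: tenure, dtype: int64
Hence DEN.

DEN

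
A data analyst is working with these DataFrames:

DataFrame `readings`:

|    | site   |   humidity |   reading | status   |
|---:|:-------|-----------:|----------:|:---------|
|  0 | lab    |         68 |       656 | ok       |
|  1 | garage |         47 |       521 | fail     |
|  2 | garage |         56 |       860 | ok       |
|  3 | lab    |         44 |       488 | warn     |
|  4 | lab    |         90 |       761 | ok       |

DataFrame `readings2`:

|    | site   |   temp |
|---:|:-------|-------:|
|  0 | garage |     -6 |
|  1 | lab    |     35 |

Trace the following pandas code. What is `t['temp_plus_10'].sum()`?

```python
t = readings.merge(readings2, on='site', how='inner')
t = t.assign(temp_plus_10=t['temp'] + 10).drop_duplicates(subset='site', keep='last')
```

49

merge on 'site' (how='inner') → 5 rows:
     site  humidity  reading status  temp
0     lab        68      656     ok    35
1  garage        47      521   fail    -6
2  garage        56      860     ok    -6
3     lab        44      488   warn    35
4     lab        90      761     ok    35
add column temp_plus_10 = t['temp'] + 10:
     site  humidity  reading status  temp  temp_plus_10
0     lab        68      656     ok    35            45
1  garage        47      521   fail    -6             4
2  garage        56      860     ok    -6             4
3     lab        44      488   warn    35            45
4     lab        90      761     ok    35            45
drop duplicate site (keep=last):
     site  humidity  reading status  temp  temp_plus_10
2  garage        56      860     ok    -6             4
4     lab        90      761     ok    35            45
Finally, sum of column 'temp_plus_10' = 49.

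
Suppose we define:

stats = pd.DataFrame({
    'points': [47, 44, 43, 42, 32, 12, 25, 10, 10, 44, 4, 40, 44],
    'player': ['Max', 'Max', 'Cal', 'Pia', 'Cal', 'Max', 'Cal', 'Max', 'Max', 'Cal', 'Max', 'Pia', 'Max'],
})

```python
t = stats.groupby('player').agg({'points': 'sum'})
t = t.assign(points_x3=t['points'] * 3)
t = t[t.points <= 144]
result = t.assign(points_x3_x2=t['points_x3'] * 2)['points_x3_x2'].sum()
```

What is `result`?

group by player, sum of points:
        points
player        
Cal        144
Max        171
Pia         82
add column points_x3 = t['points'] * 3:
        points  points_x3
player                   
Cal        144        432
Max        171        513
Pia         82        246
filter rows where points <= 144:
        points  points_x3
player                   
Cal        144        432
Pia         82        246
add column points_x3_x2 = t['points_x3'] * 2:
        points  points_x3  points_x3_x2
player                                 
Cal        144        432           864
Pia         82        246           492
So sum() = 1356.

1356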